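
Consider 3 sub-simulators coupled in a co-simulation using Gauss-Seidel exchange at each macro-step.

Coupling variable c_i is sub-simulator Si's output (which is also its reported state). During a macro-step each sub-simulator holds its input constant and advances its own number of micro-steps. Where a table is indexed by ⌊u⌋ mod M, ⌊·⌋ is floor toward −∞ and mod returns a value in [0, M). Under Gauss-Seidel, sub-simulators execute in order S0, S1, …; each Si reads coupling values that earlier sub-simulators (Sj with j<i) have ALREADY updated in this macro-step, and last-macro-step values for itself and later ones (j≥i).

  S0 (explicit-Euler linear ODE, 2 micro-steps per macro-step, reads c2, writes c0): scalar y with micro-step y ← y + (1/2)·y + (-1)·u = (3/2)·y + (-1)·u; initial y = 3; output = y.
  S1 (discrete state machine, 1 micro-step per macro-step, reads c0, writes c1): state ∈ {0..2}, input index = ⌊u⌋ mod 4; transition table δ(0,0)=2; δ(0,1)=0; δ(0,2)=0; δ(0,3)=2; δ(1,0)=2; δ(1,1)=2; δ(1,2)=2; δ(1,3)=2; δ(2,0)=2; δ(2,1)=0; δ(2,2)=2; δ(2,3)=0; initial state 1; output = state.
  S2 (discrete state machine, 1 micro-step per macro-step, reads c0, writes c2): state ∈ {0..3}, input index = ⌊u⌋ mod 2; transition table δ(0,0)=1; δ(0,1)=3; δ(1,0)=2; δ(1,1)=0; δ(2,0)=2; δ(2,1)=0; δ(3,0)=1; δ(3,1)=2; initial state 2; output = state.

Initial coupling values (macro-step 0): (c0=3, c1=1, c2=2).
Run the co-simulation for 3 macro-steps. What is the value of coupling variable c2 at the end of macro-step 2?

macro 1: S0 reads c2=2 → after 2×micro: 7/4; S1 reads c0=7/4 → after 1×micro: 2; S2 reads c0=7/4 → after 1×micro: 0 ⇒ (c0=7/4, c1=2, c2=0)
macro 2: S0 reads c2=0 → after 2×micro: 63/16; S1 reads c0=63/16 → after 1×micro: 0; S2 reads c0=63/16 → after 1×micro: 3 ⇒ (c0=63/16, c1=0, c2=3)
macro 3: S0 reads c2=3 → after 2×micro: 87/64; S1 reads c0=87/64 → after 1×micro: 0; S2 reads c0=87/64 → after 1×micro: 2 ⇒ (c0=87/64, c1=0, c2=2)

c2 at macro-step 2 = 3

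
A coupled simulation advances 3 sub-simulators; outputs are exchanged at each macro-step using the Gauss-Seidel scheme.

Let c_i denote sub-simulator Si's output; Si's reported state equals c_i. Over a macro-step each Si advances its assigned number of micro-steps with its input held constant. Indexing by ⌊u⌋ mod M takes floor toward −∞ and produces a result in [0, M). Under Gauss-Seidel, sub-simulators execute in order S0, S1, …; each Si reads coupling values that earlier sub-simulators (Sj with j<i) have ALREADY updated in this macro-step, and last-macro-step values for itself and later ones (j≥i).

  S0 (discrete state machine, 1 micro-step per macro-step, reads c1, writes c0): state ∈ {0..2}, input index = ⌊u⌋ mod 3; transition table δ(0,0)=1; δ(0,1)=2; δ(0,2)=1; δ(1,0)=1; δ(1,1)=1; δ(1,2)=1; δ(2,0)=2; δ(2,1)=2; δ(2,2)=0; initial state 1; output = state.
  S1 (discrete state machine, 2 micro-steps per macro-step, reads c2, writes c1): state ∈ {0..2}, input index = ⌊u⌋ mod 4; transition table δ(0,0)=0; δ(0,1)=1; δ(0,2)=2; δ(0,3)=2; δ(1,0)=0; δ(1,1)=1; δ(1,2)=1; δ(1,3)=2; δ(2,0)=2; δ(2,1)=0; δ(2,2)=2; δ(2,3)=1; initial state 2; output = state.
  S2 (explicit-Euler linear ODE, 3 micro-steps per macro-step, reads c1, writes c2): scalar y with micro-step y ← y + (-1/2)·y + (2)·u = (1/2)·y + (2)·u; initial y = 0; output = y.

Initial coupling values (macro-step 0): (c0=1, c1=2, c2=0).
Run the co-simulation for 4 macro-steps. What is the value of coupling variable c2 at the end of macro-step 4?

c2 at macro-step 4 = 4095/512

macro 1: S0 reads c1=2 → after 1×micro: 1; S1 reads c2=0 → after 2×micro: 2; S2 reads c1=2 → after 3×micro: 7 ⇒ (c0=1, c1=2, c2=7)
macro 2: S0 reads c1=2 → after 1×micro: 1; S1 reads c2=7 → after 2×micro: 2; S2 reads c1=2 → after 3×micro: 63/8 ⇒ (c0=1, c1=2, c2=63/8)
macro 3: S0 reads c1=2 → after 1×micro: 1; S1 reads c2=63/8 → after 2×micro: 2; S2 reads c1=2 → after 3×micro: 511/64 ⇒ (c0=1, c1=2, c2=511/64)
macro 4: S0 reads c1=2 → after 1×micro: 1; S1 reads c2=511/64 → after 2×micro: 2; S2 reads c1=2 → after 3×micro: 4095/512 ⇒ (c0=1, c1=2, c2=4095/512)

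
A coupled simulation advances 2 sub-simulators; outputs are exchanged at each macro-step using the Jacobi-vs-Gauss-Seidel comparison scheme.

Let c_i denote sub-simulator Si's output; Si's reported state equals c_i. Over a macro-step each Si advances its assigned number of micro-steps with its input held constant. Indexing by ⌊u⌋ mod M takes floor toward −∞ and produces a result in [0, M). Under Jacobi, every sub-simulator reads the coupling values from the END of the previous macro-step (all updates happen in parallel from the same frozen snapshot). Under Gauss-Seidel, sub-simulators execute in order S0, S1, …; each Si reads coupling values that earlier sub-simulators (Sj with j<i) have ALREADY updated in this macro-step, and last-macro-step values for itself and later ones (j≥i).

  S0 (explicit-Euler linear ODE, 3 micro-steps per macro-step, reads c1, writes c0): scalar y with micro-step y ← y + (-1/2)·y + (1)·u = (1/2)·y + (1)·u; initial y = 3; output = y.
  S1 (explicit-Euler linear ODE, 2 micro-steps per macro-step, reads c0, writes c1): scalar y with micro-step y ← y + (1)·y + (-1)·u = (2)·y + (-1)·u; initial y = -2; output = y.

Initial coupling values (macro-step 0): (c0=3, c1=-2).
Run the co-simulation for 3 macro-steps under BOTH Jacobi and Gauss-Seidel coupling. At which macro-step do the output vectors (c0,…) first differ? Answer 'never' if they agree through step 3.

[Jacobi] macro 1: S0 reads c1=-2 → after 3×micro: -25/8; S1 reads c0=3 → after 2×micro: -17 ⇒ (c0=-25/8, c1=-17)
[Jacobi] macro 2: S0 reads c1=-17 → after 3×micro: -1929/64; S1 reads c0=-25/8 → after 2×micro: -469/8 ⇒ (c0=-1929/64, c1=-469/8)
[Jacobi] macro 3: S0 reads c1=-469/8 → after 3×micro: -54457/512; S1 reads c0=-1929/64 → after 2×micro: -9221/64 ⇒ (c0=-54457/512, c1=-9221/64)
[Gauss-Seidel] macro 1: S0 reads c1=-2 → after 3×micro: -25/8; S1 reads c0=-25/8 → after 2×micro: 11/8 ⇒ (c0=-25/8, c1=11/8)
[Gauss-Seidel] macro 2: S0 reads c1=11/8 → after 3×micro: 129/64; S1 reads c0=129/64 → after 2×micro: -35/64 ⇒ (c0=129/64, c1=-35/64)
[Gauss-Seidel] macro 3: S0 reads c1=-35/64 → after 3×micro: -361/512; S1 reads c0=-361/512 → after 2×micro: -37/512 ⇒ (c0=-361/512, c1=-37/512)

first divergence at macro-step: 1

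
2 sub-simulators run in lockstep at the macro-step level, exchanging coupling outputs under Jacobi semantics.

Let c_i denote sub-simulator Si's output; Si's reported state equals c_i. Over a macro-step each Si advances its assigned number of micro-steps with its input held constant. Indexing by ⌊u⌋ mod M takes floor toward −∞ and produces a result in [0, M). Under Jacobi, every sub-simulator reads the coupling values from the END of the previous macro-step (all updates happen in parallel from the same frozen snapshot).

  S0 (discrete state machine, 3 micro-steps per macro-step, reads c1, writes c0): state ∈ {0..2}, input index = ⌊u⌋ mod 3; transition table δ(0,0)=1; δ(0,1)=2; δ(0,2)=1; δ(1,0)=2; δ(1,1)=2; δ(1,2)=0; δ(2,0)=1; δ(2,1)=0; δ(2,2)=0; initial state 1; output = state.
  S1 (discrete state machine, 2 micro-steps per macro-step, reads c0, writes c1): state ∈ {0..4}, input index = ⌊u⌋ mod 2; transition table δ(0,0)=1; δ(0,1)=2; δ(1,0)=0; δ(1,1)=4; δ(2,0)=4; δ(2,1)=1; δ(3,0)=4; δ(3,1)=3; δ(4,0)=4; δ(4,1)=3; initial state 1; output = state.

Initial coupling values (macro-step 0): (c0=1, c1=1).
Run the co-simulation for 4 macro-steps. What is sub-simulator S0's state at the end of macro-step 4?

S0 state at macro-step 4 = 1

macro 1: S0 reads c1=1 → after 3×micro: 2; S1 reads c0=1 → after 2×micro: 3 ⇒ (c0=2, c1=3)
macro 2: S0 reads c1=3 → after 3×micro: 1; S1 reads c0=2 → after 2×micro: 4 ⇒ (c0=1, c1=4)
macro 3: S0 reads c1=4 → after 3×micro: 2; S1 reads c0=1 → after 2×micro: 3 ⇒ (c0=2, c1=3)
macro 4: S0 reads c1=3 → after 3×micro: 1; S1 reads c0=2 → after 2×micro: 4 ⇒ (c0=1, c1=4)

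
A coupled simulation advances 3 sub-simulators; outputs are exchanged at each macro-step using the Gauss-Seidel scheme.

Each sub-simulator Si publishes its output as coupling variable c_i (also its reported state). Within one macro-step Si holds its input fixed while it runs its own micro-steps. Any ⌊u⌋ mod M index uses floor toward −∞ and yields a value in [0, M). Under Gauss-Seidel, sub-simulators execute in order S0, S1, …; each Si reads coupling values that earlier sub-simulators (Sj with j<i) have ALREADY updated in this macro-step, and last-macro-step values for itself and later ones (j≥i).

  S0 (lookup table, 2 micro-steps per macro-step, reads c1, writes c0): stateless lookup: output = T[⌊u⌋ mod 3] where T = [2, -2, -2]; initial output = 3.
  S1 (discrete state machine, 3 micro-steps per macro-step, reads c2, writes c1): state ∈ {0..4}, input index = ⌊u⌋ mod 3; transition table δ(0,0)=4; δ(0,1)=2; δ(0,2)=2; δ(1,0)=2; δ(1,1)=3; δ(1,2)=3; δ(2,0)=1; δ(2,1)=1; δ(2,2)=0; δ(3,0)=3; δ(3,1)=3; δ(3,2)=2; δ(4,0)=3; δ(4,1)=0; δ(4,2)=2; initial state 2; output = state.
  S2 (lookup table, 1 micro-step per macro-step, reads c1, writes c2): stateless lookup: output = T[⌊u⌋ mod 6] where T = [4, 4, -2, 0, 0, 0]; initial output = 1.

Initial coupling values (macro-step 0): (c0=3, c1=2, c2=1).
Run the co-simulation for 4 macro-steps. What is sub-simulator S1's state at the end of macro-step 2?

macro 1: S0 reads c1=2 → after 2×micro: -2; S1 reads c2=1 → after 3×micro: 3; S2 reads c1=3 → after 1×micro: 0 ⇒ (c0=-2, c1=3, c2=0)
macro 2: S0 reads c1=3 → after 2×micro: 2; S1 reads c2=0 → after 3×micro: 3; S2 reads c1=3 → after 1×micro: 0 ⇒ (c0=2, c1=3, c2=0)
macro 3: S0 reads c1=3 → after 2×micro: 2; S1 reads c2=0 → after 3×micro: 3; S2 reads c1=3 → after 1×micro: 0 ⇒ (c0=2, c1=3, c2=0)
macro 4: S0 reads c1=3 → after 2×micro: 2; S1 reads c2=0 → after 3×micro: 3; S2 reads c1=3 → after 1×micro: 0 ⇒ (c0=2, c1=3, c2=0)

S1 state at macro-step 2 = 3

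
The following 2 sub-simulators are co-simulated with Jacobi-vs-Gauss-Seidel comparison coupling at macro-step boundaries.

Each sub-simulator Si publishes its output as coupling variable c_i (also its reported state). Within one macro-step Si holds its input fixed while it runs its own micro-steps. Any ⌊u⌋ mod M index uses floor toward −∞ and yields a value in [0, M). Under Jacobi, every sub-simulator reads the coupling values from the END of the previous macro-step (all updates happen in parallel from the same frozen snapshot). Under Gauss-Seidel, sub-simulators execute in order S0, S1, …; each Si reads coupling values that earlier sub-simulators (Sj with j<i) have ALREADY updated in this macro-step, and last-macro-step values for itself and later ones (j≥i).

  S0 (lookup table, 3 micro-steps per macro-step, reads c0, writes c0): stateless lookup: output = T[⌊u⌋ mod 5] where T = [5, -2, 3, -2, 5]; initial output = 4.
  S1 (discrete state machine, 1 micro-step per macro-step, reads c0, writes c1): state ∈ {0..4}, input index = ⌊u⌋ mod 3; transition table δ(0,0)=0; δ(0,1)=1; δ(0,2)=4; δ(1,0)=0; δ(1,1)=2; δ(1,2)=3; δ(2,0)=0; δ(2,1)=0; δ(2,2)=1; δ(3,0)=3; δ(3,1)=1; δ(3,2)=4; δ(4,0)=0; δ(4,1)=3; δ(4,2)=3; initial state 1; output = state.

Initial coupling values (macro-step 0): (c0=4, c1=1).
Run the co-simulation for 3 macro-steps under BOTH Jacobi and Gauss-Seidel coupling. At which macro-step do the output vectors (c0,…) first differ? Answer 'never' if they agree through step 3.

first divergence at macro-step: 1

[Jacobi] macro 1: S0 reads c0=4 → after 3×micro: 5; S1 reads c0=4 → after 1×micro: 2 ⇒ (c0=5, c1=2)
[Jacobi] macro 2: S0 reads c0=5 → after 3×micro: 5; S1 reads c0=5 → after 1×micro: 1 ⇒ (c0=5, c1=1)
[Jacobi] macro 3: S0 reads c0=5 → after 3×micro: 5; S1 reads c0=5 → after 1×micro: 3 ⇒ (c0=5, c1=3)
[Gauss-Seidel] macro 1: S0 reads c0=4 → after 3×micro: 5; S1 reads c0=5 → after 1×micro: 3 ⇒ (c0=5, c1=3)
[Gauss-Seidel] macro 2: S0 reads c0=5 → after 3×micro: 5; S1 reads c0=5 → after 1×micro: 4 ⇒ (c0=5, c1=4)
[Gauss-Seidel] macro 3: S0 reads c0=5 → after 3×micro: 5; S1 reads c0=5 → after 1×micro: 3 ⇒ (c0=5, c1=3)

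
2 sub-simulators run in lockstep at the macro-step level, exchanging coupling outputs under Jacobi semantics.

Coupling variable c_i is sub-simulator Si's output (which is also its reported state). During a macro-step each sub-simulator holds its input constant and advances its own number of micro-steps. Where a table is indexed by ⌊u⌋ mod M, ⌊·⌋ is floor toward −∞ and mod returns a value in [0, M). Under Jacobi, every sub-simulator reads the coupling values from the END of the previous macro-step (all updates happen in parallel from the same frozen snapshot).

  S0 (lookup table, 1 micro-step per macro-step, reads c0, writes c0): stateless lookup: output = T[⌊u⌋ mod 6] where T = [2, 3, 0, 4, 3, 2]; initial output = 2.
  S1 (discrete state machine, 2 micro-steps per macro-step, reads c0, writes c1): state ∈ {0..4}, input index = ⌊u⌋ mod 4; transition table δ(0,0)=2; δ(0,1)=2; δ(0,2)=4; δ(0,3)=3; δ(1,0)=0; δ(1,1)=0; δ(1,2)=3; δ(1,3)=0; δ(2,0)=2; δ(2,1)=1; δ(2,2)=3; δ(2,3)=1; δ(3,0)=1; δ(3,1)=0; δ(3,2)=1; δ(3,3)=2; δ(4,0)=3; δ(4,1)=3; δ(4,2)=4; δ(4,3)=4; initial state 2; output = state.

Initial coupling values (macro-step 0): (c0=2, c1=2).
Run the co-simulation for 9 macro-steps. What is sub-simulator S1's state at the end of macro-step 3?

macro 1: S0 reads c0=2 → after 1×micro: 0; S1 reads c0=2 → after 2×micro: 1 ⇒ (c0=0, c1=1)
macro 2: S0 reads c0=0 → after 1×micro: 2; S1 reads c0=0 → after 2×micro: 2 ⇒ (c0=2, c1=2)
macro 3: S0 reads c0=2 → after 1×micro: 0; S1 reads c0=2 → after 2×micro: 1 ⇒ (c0=0, c1=1)
macro 4: S0 reads c0=0 → after 1×micro: 2; S1 reads c0=0 → after 2×micro: 2 ⇒ (c0=2, c1=2)
macro 5: S0 reads c0=2 → after 1×micro: 0; S1 reads c0=2 → after 2×micro: 1 ⇒ (c0=0, c1=1)
macro 6: S0 reads c0=0 → after 1×micro: 2; S1 reads c0=0 → after 2×micro: 2 ⇒ (c0=2, c1=2)
macro 7: S0 reads c0=2 → after 1×micro: 0; S1 reads c0=2 → after 2×micro: 1 ⇒ (c0=0, c1=1)
macro 8: S0 reads c0=0 → after 1×micro: 2; S1 reads c0=0 → after 2×micro: 2 ⇒ (c0=2, c1=2)
macro 9: S0 reads c0=2 → after 1×micro: 0; S1 reads c0=2 → after 2×micro: 1 ⇒ (c0=0, c1=1)

S1 state at macro-step 3 = 1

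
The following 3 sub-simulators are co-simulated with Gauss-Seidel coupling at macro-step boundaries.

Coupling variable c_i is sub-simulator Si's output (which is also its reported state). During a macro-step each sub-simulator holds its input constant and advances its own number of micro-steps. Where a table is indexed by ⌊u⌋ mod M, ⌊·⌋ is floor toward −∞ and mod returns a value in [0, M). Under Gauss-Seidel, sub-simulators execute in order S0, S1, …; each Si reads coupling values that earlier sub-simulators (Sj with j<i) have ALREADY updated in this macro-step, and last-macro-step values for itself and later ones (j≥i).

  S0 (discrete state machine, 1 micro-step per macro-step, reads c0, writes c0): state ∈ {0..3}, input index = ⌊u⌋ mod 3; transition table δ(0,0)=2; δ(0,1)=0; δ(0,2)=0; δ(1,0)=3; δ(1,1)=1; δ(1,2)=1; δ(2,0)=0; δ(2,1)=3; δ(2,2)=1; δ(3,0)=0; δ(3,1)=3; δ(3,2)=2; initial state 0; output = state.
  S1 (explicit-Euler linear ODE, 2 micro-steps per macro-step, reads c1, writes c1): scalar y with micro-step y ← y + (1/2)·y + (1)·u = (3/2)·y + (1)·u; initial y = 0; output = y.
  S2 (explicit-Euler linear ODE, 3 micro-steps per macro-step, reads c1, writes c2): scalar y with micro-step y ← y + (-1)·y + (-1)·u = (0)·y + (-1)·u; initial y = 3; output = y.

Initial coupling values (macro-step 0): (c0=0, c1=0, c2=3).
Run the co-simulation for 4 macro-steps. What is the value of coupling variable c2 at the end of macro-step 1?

macro 1: S0 reads c0=0 → after 1×micro: 2; S1 reads c1=0 → after 2×micro: 0; S2 reads c1=0 → after 3×micro: 0 ⇒ (c0=2, c1=0, c2=0)
macro 2: S0 reads c0=2 → after 1×micro: 1; S1 reads c1=0 → after 2×micro: 0; S2 reads c1=0 → after 3×micro: 0 ⇒ (c0=1, c1=0, c2=0)
macro 3: S0 reads c0=1 → after 1×micro: 1; S1 reads c1=0 → after 2×micro: 0; S2 reads c1=0 → after 3×micro: 0 ⇒ (c0=1, c1=0, c2=0)
macro 4: S0 reads c0=1 → after 1×micro: 1; S1 reads c1=0 → after 2×micro: 0; S2 reads c1=0 → after 3×micro: 0 ⇒ (c0=1, c1=0, c2=0)

c2 at macro-step 1 = 0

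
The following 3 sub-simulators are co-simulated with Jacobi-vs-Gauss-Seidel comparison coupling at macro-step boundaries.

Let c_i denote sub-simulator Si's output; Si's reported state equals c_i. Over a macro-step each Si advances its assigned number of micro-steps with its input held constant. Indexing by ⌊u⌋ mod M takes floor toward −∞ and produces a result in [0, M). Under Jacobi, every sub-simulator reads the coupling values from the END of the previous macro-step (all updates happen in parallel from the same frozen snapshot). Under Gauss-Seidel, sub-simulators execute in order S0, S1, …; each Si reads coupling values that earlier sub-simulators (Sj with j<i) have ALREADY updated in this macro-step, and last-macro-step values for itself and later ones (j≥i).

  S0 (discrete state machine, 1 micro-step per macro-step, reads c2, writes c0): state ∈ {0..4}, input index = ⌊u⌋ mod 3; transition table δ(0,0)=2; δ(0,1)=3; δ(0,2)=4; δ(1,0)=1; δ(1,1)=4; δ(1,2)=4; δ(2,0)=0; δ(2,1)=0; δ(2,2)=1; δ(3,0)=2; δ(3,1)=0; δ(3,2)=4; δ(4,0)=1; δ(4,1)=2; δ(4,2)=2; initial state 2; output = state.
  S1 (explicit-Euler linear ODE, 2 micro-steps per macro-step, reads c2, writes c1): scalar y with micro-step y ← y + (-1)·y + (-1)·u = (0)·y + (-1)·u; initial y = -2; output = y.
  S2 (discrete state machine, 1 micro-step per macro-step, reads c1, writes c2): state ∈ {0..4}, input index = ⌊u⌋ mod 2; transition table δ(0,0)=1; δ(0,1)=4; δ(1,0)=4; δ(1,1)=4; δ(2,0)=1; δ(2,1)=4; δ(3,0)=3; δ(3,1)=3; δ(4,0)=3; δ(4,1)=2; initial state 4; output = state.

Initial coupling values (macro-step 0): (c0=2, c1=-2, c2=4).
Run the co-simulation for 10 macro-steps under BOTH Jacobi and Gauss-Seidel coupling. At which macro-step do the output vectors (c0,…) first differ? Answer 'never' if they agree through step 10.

first divergence at macro-step: never

[Jacobi] macro 1: S0 reads c2=4 → after 1×micro: 0; S1 reads c2=4 → after 2×micro: -4; S2 reads c1=-2 → after 1×micro: 3 ⇒ (c0=0, c1=-4, c2=3)
[Jacobi] macro 2: S0 reads c2=3 → after 1×micro: 2; S1 reads c2=3 → after 2×micro: -3; S2 reads c1=-4 → after 1×micro: 3 ⇒ (c0=2, c1=-3, c2=3)
[Jacobi] macro 3: S0 reads c2=3 → after 1×micro: 0; S1 reads c2=3 → after 2×micro: -3; S2 reads c1=-3 → after 1×micro: 3 ⇒ (c0=0, c1=-3, c2=3)
[Jacobi] macro 4: S0 reads c2=3 → after 1×micro: 2; S1 reads c2=3 → after 2×micro: -3; S2 reads c1=-3 → after 1×micro: 3 ⇒ (c0=2, c1=-3, c2=3)
[Jacobi] macro 5: S0 reads c2=3 → after 1×micro: 0; S1 reads c2=3 → after 2×micro: -3; S2 reads c1=-3 → after 1×micro: 3 ⇒ (c0=0, c1=-3, c2=3)
[Jacobi] macro 6: S0 reads c2=3 → after 1×micro: 2; S1 reads c2=3 → after 2×micro: -3; S2 reads c1=-3 → after 1×micro: 3 ⇒ (c0=2, c1=-3, c2=3)
[Jacobi] macro 7: S0 reads c2=3 → after 1×micro: 0; S1 reads c2=3 → after 2×micro: -3; S2 reads c1=-3 → after 1×micro: 3 ⇒ (c0=0, c1=-3, c2=3)
[Jacobi] macro 8: S0 reads c2=3 → after 1×micro: 2; S1 reads c2=3 → after 2×micro: -3; S2 reads c1=-3 → after 1×micro: 3 ⇒ (c0=2, c1=-3, c2=3)
[Jacobi] macro 9: S0 reads c2=3 → after 1×micro: 0; S1 reads c2=3 → after 2×micro: -3; S2 reads c1=-3 → after 1×micro: 3 ⇒ (c0=0, c1=-3, c2=3)
[Jacobi] macro 10: S0 reads c2=3 → after 1×micro: 2; S1 reads c2=3 → after 2×micro: -3; S2 reads c1=-3 → after 1×micro: 3 ⇒ (c0=2, c1=-3, c2=3)
[Gauss-Seidel] macro 1: S0 reads c2=4 → after 1×micro: 0; S1 reads c2=4 → after 2×micro: -4; S2 reads c1=-4 → after 1×micro: 3 ⇒ (c0=0, c1=-4, c2=3)
[Gauss-Seidel] macro 2: S0 reads c2=3 → after 1×micro: 2; S1 reads c2=3 → after 2×micro: -3; S2 reads c1=-3 → after 1×micro: 3 ⇒ (c0=2, c1=-3, c2=3)
[Gauss-Seidel] macro 3: S0 reads c2=3 → after 1×micro: 0; S1 reads c2=3 → after 2×micro: -3; S2 reads c1=-3 → after 1×micro: 3 ⇒ (c0=0, c1=-3, c2=3)
[Gauss-Seidel] macro 4: S0 reads c2=3 → after 1×micro: 2; S1 reads c2=3 → after 2×micro: -3; S2 reads c1=-3 → after 1×micro: 3 ⇒ (c0=2, c1=-3, c2=3)
[Gauss-Seidel] macro 5: S0 reads c2=3 → after 1×micro: 0; S1 reads c2=3 → after 2×micro: -3; S2 reads c1=-3 → after 1×micro: 3 ⇒ (c0=0, c1=-3, c2=3)
[Gauss-Seidel] macro 6: S0 reads c2=3 → after 1×micro: 2; S1 reads c2=3 → after 2×micro: -3; S2 reads c1=-3 → after 1×micro: 3 ⇒ (c0=2, c1=-3, c2=3)
[Gauss-Seidel] macro 7: S0 reads c2=3 → after 1×micro: 0; S1 reads c2=3 → after 2×micro: -3; S2 reads c1=-3 → after 1×micro: 3 ⇒ (c0=0, c1=-3, c2=3)
[Gauss-Seidel] macro 8: S0 reads c2=3 → after 1×micro: 2; S1 reads c2=3 → after 2×micro: -3; S2 reads c1=-3 → after 1×micro: 3 ⇒ (c0=2, c1=-3, c2=3)
[Gauss-Seidel] macro 9: S0 reads c2=3 → after 1×micro: 0; S1 reads c2=3 → after 2×micro: -3; S2 reads c1=-3 → after 1×micro: 3 ⇒ (c0=0, c1=-3, c2=3)
[Gauss-Seidel] macro 10: S0 reads c2=3 → after 1×micro: 2; S1 reads c2=3 → after 2×micro: -3; S2 reads c1=-3 → after 1×micro: 3 ⇒ (c0=2, c1=-3, c2=3)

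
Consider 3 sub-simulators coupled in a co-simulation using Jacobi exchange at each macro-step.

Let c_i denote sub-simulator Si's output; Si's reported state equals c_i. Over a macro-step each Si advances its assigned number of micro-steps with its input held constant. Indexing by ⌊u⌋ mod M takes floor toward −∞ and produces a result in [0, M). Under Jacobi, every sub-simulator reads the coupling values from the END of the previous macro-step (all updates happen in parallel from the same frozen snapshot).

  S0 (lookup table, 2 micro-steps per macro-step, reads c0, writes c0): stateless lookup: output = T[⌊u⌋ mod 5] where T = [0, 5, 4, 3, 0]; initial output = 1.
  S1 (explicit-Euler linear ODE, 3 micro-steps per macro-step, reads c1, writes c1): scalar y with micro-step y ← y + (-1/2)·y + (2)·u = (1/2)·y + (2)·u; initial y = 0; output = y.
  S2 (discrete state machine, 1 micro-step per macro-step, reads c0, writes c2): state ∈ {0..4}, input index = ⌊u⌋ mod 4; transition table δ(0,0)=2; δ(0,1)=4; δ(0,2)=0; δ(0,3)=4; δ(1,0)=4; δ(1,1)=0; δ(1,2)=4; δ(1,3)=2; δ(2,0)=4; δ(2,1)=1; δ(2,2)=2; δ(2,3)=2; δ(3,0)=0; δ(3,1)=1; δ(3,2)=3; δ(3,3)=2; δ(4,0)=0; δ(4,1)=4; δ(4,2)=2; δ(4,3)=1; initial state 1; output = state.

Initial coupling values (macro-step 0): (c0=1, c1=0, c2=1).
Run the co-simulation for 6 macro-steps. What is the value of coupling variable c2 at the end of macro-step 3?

macro 1: S0 reads c0=1 → after 2×micro: 5; S1 reads c1=0 → after 3×micro: 0; S2 reads c0=1 → after 1×micro: 0 ⇒ (c0=5, c1=0, c2=0)
macro 2: S0 reads c0=5 → after 2×micro: 0; S1 reads c1=0 → after 3×micro: 0; S2 reads c0=5 → after 1×micro: 4 ⇒ (c0=0, c1=0, c2=4)
macro 3: S0 reads c0=0 → after 2×micro: 0; S1 reads c1=0 → after 3×micro: 0; S2 reads c0=0 → after 1×micro: 0 ⇒ (c0=0, c1=0, c2=0)
macro 4: S0 reads c0=0 → after 2×micro: 0; S1 reads c1=0 → after 3×micro: 0; S2 reads c0=0 → after 1×micro: 2 ⇒ (c0=0, c1=0, c2=2)
macro 5: S0 reads c0=0 → after 2×micro: 0; S1 reads c1=0 → after 3×micro: 0; S2 reads c0=0 → after 1×micro: 4 ⇒ (c0=0, c1=0, c2=4)
macro 6: S0 reads c0=0 → after 2×micro: 0; S1 reads c1=0 → after 3×micro: 0; S2 reads c0=0 → after 1×micro: 0 ⇒ (c0=0, c1=0, c2=0)

c2 at macro-step 3 = 0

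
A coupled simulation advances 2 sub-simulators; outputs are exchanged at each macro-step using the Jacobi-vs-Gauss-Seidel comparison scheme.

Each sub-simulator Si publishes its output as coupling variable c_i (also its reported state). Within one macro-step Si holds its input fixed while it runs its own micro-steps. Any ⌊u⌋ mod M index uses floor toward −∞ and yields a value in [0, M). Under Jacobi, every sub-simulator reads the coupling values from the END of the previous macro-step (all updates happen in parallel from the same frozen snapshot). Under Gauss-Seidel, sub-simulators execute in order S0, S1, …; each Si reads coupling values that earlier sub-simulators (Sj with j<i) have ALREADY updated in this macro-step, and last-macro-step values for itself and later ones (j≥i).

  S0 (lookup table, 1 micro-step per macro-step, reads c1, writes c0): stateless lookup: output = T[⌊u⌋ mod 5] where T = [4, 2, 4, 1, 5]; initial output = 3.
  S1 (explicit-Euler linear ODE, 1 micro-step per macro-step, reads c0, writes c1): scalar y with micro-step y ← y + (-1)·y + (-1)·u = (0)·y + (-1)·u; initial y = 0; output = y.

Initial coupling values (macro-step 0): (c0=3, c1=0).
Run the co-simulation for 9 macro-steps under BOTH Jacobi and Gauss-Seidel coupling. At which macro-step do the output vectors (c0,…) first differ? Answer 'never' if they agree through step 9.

first divergence at macro-step: 1

[Jacobi] macro 1: S0 reads c1=0 → after 1×micro: 4; S1 reads c0=3 → after 1×micro: -3 ⇒ (c0=4, c1=-3)
[Jacobi] macro 2: S0 reads c1=-3 → after 1×micro: 4; S1 reads c0=4 → after 1×micro: -4 ⇒ (c0=4, c1=-4)
[Jacobi] macro 3: S0 reads c1=-4 → after 1×micro: 2; S1 reads c0=4 → after 1×micro: -4 ⇒ (c0=2, c1=-4)
[Jacobi] macro 4: S0 reads c1=-4 → after 1×micro: 2; S1 reads c0=2 → after 1×micro: -2 ⇒ (c0=2, c1=-2)
[Jacobi] macro 5: S0 reads c1=-2 → after 1×micro: 1; S1 reads c0=2 → after 1×micro: -2 ⇒ (c0=1, c1=-2)
[Jacobi] macro 6: S0 reads c1=-2 → after 1×micro: 1; S1 reads c0=1 → after 1×micro: -1 ⇒ (c0=1, c1=-1)
[Jacobi] macro 7: S0 reads c1=-1 → after 1×micro: 5; S1 reads c0=1 → after 1×micro: -1 ⇒ (c0=5, c1=-1)
[Jacobi] macro 8: S0 reads c1=-1 → after 1×micro: 5; S1 reads c0=5 → after 1×micro: -5 ⇒ (c0=5, c1=-5)
[Jacobi] macro 9: S0 reads c1=-5 → after 1×micro: 4; S1 reads c0=5 → after 1×micro: -5 ⇒ (c0=4, c1=-5)
[Gauss-Seidel] macro 1: S0 reads c1=0 → after 1×micro: 4; S1 reads c0=4 → after 1×micro: -4 ⇒ (c0=4, c1=-4)
[Gauss-Seidel] macro 2: S0 reads c1=-4 → after 1×micro: 2; S1 reads c0=2 → after 1×micro: -2 ⇒ (c0=2, c1=-2)
[Gauss-Seidel] macro 3: S0 reads c1=-2 → after 1×micro: 1; S1 reads c0=1 → after 1×micro: -1 ⇒ (c0=1, c1=-1)
[Gauss-Seidel] macro 4: S0 reads c1=-1 → after 1×micro: 5; S1 reads c0=5 → after 1×micro: -5 ⇒ (c0=5, c1=-5)
[Gauss-Seidel] macro 5: S0 reads c1=-5 → after 1×micro: 4; S1 reads c0=4 → after 1×micro: -4 ⇒ (c0=4, c1=-4)
[Gauss-Seidel] macro 6: S0 reads c1=-4 → after 1×micro: 2; S1 reads c0=2 → after 1×micro: -2 ⇒ (c0=2, c1=-2)
[Gauss-Seidel] macro 7: S0 reads c1=-2 → after 1×micro: 1; S1 reads c0=1 → after 1×micro: -1 ⇒ (c0=1, c1=-1)
[Gauss-Seidel] macro 8: S0 reads c1=-1 → after 1×micro: 5; S1 reads c0=5 → after 1×micro: -5 ⇒ (c0=5, c1=-5)
[Gauss-Seidel] macro 9: S0 reads c1=-5 → after 1×micro: 4; S1 reads c0=4 → after 1×micro: -4 ⇒ (c0=4, c1=-4)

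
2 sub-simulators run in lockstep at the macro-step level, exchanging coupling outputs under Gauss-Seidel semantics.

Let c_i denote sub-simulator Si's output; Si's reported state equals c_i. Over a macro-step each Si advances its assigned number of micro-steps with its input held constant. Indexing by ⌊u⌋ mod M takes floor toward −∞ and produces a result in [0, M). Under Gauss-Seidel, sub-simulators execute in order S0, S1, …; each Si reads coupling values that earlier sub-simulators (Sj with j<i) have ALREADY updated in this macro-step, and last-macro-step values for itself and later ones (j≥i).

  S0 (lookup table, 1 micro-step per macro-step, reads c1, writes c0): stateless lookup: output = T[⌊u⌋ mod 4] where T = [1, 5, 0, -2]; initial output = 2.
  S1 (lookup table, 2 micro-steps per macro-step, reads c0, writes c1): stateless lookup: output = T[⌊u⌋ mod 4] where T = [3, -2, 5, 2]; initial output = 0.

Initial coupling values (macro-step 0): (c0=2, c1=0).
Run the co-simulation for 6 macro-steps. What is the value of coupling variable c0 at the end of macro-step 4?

c0 at macro-step 4 = 5

macro 1: S0 reads c1=0 → after 1×micro: 1; S1 reads c0=1 → after 2×micro: -2 ⇒ (c0=1, c1=-2)
macro 2: S0 reads c1=-2 → after 1×micro: 0; S1 reads c0=0 → after 2×micro: 3 ⇒ (c0=0, c1=3)
macro 3: S0 reads c1=3 → after 1×micro: -2; S1 reads c0=-2 → after 2×micro: 5 ⇒ (c0=-2, c1=5)
macro 4: S0 reads c1=5 → after 1×micro: 5; S1 reads c0=5 → after 2×micro: -2 ⇒ (c0=5, c1=-2)
macro 5: S0 reads c1=-2 → after 1×micro: 0; S1 reads c0=0 → after 2×micro: 3 ⇒ (c0=0, c1=3)
macro 6: S0 reads c1=3 → after 1×micro: -2; S1 reads c0=-2 → after 2×micro: 5 ⇒ (c0=-2, c1=5)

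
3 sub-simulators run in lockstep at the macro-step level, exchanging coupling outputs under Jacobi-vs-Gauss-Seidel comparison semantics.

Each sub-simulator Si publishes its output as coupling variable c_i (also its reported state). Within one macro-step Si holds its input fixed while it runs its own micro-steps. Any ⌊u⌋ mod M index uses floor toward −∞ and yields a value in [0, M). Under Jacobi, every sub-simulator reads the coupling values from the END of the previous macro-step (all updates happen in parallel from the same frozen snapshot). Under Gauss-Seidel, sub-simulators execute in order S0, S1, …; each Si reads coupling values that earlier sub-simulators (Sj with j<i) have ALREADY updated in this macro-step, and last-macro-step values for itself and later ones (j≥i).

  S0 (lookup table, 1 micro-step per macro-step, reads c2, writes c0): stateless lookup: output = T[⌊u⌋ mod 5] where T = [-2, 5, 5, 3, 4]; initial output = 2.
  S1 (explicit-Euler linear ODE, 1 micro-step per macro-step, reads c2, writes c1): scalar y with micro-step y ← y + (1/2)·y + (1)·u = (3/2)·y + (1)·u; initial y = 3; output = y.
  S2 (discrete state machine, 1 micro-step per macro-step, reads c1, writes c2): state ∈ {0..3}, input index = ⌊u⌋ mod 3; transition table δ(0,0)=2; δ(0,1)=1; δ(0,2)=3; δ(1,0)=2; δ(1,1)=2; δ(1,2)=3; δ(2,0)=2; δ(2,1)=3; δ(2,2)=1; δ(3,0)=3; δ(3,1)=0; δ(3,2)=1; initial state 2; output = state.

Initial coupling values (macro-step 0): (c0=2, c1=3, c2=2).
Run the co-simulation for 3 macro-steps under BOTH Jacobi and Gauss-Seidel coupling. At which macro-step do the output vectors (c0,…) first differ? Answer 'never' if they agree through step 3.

[Jacobi] macro 1: S0 reads c2=2 → after 1×micro: 5; S1 reads c2=2 → after 1×micro: 13/2; S2 reads c1=3 → after 1×micro: 2 ⇒ (c0=5, c1=13/2, c2=2)
[Jacobi] macro 2: S0 reads c2=2 → after 1×micro: 5; S1 reads c2=2 → after 1×micro: 47/4; S2 reads c1=13/2 → after 1×micro: 2 ⇒ (c0=5, c1=47/4, c2=2)
[Jacobi] macro 3: S0 reads c2=2 → after 1×micro: 5; S1 reads c2=2 → after 1×micro: 157/8; S2 reads c1=47/4 → after 1×micro: 1 ⇒ (c0=5, c1=157/8, c2=1)
[Gauss-Seidel] macro 1: S0 reads c2=2 → after 1×micro: 5; S1 reads c2=2 → after 1×micro: 13/2; S2 reads c1=13/2 → after 1×micro: 2 ⇒ (c0=5, c1=13/2, c2=2)
[Gauss-Seidel] macro 2: S0 reads c2=2 → after 1×micro: 5; S1 reads c2=2 → after 1×micro: 47/4; S2 reads c1=47/4 → after 1×micro: 1 ⇒ (c0=5, c1=47/4, c2=1)
[Gauss-Seidel] macro 3: S0 reads c2=1 → after 1×micro: 5; S1 reads c2=1 → after 1×micro: 149/8; S2 reads c1=149/8 → after 1×micro: 2 ⇒ (c0=5, c1=149/8, c2=2)

first divergence at macro-step: 2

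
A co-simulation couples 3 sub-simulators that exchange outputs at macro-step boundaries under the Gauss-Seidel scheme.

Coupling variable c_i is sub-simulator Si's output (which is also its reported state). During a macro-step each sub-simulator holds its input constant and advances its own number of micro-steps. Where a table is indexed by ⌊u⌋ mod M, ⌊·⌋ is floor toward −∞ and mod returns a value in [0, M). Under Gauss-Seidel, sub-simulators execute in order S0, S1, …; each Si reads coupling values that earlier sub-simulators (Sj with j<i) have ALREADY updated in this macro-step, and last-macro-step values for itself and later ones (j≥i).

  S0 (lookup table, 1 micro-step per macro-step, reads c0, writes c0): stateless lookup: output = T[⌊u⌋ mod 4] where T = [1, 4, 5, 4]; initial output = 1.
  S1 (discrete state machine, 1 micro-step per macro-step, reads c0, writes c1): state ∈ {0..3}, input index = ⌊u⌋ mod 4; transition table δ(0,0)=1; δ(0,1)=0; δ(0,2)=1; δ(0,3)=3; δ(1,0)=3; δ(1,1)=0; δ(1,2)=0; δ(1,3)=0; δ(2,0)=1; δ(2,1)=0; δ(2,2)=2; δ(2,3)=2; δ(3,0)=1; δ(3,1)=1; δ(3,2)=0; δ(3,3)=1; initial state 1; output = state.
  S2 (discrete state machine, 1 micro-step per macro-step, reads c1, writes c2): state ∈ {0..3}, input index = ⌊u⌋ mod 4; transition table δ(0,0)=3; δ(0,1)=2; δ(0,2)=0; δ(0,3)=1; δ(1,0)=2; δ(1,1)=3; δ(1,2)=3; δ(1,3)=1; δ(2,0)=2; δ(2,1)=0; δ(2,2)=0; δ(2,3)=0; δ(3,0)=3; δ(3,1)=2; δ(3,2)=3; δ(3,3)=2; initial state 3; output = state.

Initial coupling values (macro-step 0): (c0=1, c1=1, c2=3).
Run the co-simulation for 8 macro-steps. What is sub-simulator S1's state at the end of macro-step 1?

S1 state at macro-step 1 = 3

macro 1: S0 reads c0=1 → after 1×micro: 4; S1 reads c0=4 → after 1×micro: 3; S2 reads c1=3 → after 1×micro: 2 ⇒ (c0=4, c1=3, c2=2)
macro 2: S0 reads c0=4 → after 1×micro: 1; S1 reads c0=1 → after 1×micro: 1; S2 reads c1=1 → after 1×micro: 0 ⇒ (c0=1, c1=1, c2=0)
macro 3: S0 reads c0=1 → after 1×micro: 4; S1 reads c0=4 → after 1×micro: 3; S2 reads c1=3 → after 1×micro: 1 ⇒ (c0=4, c1=3, c2=1)
macro 4: S0 reads c0=4 → after 1×micro: 1; S1 reads c0=1 → after 1×micro: 1; S2 reads c1=1 → after 1×micro: 3 ⇒ (c0=1, c1=1, c2=3)
macro 5: S0 reads c0=1 → after 1×micro: 4; S1 reads c0=4 → after 1×micro: 3; S2 reads c1=3 → after 1×micro: 2 ⇒ (c0=4, c1=3, c2=2)
macro 6: S0 reads c0=4 → after 1×micro: 1; S1 reads c0=1 → after 1×micro: 1; S2 reads c1=1 → after 1×micro: 0 ⇒ (c0=1, c1=1, c2=0)
macro 7: S0 reads c0=1 → after 1×micro: 4; S1 reads c0=4 → after 1×micro: 3; S2 reads c1=3 → after 1×micro: 1 ⇒ (c0=4, c1=3, c2=1)
macro 8: S0 reads c0=4 → after 1×micro: 1; S1 reads c0=1 → after 1×micro: 1; S2 reads c1=1 → after 1×micro: 3 ⇒ (c0=1, c1=1, c2=3)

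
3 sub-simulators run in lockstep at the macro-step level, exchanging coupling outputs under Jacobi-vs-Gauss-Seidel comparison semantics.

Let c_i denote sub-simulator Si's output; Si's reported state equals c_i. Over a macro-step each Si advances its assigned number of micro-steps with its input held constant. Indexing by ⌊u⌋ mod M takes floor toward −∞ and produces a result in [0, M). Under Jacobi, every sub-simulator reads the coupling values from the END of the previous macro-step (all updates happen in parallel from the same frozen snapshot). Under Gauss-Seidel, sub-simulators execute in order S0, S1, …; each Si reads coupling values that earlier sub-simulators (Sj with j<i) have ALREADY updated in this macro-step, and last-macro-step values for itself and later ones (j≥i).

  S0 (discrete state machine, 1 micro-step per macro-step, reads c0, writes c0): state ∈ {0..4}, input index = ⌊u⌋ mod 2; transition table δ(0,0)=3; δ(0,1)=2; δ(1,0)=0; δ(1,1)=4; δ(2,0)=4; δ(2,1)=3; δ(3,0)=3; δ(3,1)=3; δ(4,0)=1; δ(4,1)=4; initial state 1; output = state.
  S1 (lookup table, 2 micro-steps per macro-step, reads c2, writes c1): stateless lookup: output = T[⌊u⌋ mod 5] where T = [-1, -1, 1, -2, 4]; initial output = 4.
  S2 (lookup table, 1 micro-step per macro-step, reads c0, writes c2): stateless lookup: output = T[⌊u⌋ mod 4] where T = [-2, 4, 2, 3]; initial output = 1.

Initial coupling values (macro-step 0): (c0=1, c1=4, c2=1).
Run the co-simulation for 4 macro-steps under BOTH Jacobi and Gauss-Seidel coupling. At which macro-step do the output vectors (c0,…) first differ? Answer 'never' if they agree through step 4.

first divergence at macro-step: 1

[Jacobi] macro 1: S0 reads c0=1 → after 1×micro: 4; S1 reads c2=1 → after 2×micro: -1; S2 reads c0=1 → after 1×micro: 4 ⇒ (c0=4, c1=-1, c2=4)
[Jacobi] macro 2: S0 reads c0=4 → after 1×micro: 1; S1 reads c2=4 → after 2×micro: 4; S2 reads c0=4 → after 1×micro: -2 ⇒ (c0=1, c1=4, c2=-2)
[Jacobi] macro 3: S0 reads c0=1 → after 1×micro: 4; S1 reads c2=-2 → after 2×micro: -2; S2 reads c0=1 → after 1×micro: 4 ⇒ (c0=4, c1=-2, c2=4)
[Jacobi] macro 4: S0 reads c0=4 → after 1×micro: 1; S1 reads c2=4 → after 2×micro: 4; S2 reads c0=4 → after 1×micro: -2 ⇒ (c0=1, c1=4, c2=-2)
[Gauss-Seidel] macro 1: S0 reads c0=1 → after 1×micro: 4; S1 reads c2=1 → after 2×micro: -1; S2 reads c0=4 → after 1×micro: -2 ⇒ (c0=4, c1=-1, c2=-2)
[Gauss-Seidel] macro 2: S0 reads c0=4 → after 1×micro: 1; S1 reads c2=-2 → after 2×micro: -2; S2 reads c0=1 → after 1×micro: 4 ⇒ (c0=1, c1=-2, c2=4)
[Gauss-Seidel] macro 3: S0 reads c0=1 → after 1×micro: 4; S1 reads c2=4 → after 2×micro: 4; S2 reads c0=4 → after 1×micro: -2 ⇒ (c0=4, c1=4, c2=-2)
[Gauss-Seidel] macro 4: S0 reads c0=4 → after 1×micro: 1; S1 reads c2=-2 → after 2×micro: -2; S2 reads c0=1 → after 1×micro: 4 ⇒ (c0=1, c1=-2, c2=4)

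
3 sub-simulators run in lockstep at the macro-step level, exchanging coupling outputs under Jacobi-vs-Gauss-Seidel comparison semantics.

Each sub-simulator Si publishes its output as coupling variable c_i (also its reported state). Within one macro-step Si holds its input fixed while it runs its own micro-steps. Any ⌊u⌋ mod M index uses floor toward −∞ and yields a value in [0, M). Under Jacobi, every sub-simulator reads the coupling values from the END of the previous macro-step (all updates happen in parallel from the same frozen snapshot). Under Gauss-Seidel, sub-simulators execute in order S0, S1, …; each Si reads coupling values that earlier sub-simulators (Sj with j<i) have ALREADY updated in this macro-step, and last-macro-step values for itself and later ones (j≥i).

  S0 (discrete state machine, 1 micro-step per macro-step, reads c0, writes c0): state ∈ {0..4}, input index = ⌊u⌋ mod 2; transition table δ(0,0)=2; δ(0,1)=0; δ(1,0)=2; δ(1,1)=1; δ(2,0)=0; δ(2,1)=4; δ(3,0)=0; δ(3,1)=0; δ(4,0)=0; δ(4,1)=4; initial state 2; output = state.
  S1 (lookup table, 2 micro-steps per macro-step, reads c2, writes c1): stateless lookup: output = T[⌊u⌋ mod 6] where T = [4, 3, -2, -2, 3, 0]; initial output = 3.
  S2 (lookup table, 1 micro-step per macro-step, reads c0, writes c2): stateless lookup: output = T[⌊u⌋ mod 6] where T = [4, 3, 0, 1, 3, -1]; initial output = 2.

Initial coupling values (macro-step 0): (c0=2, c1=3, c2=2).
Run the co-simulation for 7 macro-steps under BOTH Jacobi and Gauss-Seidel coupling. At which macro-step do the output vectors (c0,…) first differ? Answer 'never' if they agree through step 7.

first divergence at macro-step: 1

[Jacobi] macro 1: S0 reads c0=2 → after 1×micro: 0; S1 reads c2=2 → after 2×micro: -2; S2 reads c0=2 → after 1×micro: 0 ⇒ (c0=0, c1=-2, c2=0)
[Jacobi] macro 2: S0 reads c0=0 → after 1×micro: 2; S1 reads c2=0 → after 2×micro: 4; S2 reads c0=0 → after 1×micro: 4 ⇒ (c0=2, c1=4, c2=4)
[Jacobi] macro 3: S0 reads c0=2 → after 1×micro: 0; S1 reads c2=4 → after 2×micro: 3; S2 reads c0=2 → after 1×micro: 0 ⇒ (c0=0, c1=3, c2=0)
[Jacobi] macro 4: S0 reads c0=0 → after 1×micro: 2; S1 reads c2=0 → after 2×micro: 4; S2 reads c0=0 → after 1×micro: 4 ⇒ (c0=2, c1=4, c2=4)
[Jacobi] macro 5: S0 reads c0=2 → after 1×micro: 0; S1 reads c2=4 → after 2×micro: 3; S2 reads c0=2 → after 1×micro: 0 ⇒ (c0=0, c1=3, c2=0)
[Jacobi] macro 6: S0 reads c0=0 → after 1×micro: 2; S1 reads c2=0 → after 2×micro: 4; S2 reads c0=0 → after 1×micro: 4 ⇒ (c0=2, c1=4, c2=4)
[Jacobi] macro 7: S0 reads c0=2 → after 1×micro: 0; S1 reads c2=4 → after 2×micro: 3; S2 reads c0=2 → after 1×micro: 0 ⇒ (c0=0, c1=3, c2=0)
[Gauss-Seidel] macro 1: S0 reads c0=2 → after 1×micro: 0; S1 reads c2=2 → after 2×micro: -2; S2 reads c0=0 → after 1×micro: 4 ⇒ (c0=0, c1=-2, c2=4)
[Gauss-Seidel] macro 2: S0 reads c0=0 → after 1×micro: 2; S1 reads c2=4 → after 2×micro: 3; S2 reads c0=2 → after 1×micro: 0 ⇒ (c0=2, c1=3, c2=0)
[Gauss-Seidel] macro 3: S0 reads c0=2 → after 1×micro: 0; S1 reads c2=0 → after 2×micro: 4; S2 reads c0=0 → after 1×micro: 4 ⇒ (c0=0, c1=4, c2=4)
[Gauss-Seidel] macro 4: S0 reads c0=0 → after 1×micro: 2; S1 reads c2=4 → after 2×micro: 3; S2 reads c0=2 → after 1×micro: 0 ⇒ (c0=2, c1=3, c2=0)
[Gauss-Seidel] macro 5: S0 reads c0=2 → after 1×micro: 0; S1 reads c2=0 → after 2×micro: 4; S2 reads c0=0 → after 1×micro: 4 ⇒ (c0=0, c1=4, c2=4)
[Gauss-Seidel] macro 6: S0 reads c0=0 → after 1×micro: 2; S1 reads c2=4 → after 2×micro: 3; S2 reads c0=2 → after 1×micro: 0 ⇒ (c0=2, c1=3, c2=0)
[Gauss-Seidel] macro 7: S0 reads c0=2 → after 1×micro: 0; S1 reads c2=0 → after 2×micro: 4; S2 reads c0=0 → after 1×micro: 4 ⇒ (c0=0, c1=4, c2=4)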